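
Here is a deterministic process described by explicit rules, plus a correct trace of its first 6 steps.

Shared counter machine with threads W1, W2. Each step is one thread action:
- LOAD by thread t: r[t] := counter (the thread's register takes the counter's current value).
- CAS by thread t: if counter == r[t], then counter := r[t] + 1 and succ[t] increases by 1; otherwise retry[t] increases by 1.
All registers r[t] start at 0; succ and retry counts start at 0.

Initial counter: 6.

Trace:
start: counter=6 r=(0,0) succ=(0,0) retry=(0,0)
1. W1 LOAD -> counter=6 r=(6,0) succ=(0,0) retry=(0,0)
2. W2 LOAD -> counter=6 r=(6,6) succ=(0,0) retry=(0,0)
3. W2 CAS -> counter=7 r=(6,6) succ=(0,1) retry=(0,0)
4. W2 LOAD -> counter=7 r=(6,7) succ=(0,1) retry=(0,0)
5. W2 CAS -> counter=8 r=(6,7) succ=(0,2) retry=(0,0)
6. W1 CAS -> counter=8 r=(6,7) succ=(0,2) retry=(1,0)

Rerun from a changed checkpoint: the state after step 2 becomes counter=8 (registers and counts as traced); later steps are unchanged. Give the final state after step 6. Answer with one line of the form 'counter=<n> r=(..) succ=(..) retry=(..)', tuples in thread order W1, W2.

counter=9 r=(6,8) succ=(0,1) retry=(1,1)

state after step 2 := counter=8 r=(6,6) succ=(0,0) retry=(0,0)
3. W2 CAS -> counter=8 r=(6,6) succ=(0,0) retry=(0,1)
4. W2 LOAD -> counter=8 r=(6,8) succ=(0,0) retry=(0,1)
5. W2 CAS -> counter=9 r=(6,8) succ=(0,1) retry=(0,1)
6. W1 CAS -> counter=9 r=(6,8) succ=(0,1) retry=(1,1)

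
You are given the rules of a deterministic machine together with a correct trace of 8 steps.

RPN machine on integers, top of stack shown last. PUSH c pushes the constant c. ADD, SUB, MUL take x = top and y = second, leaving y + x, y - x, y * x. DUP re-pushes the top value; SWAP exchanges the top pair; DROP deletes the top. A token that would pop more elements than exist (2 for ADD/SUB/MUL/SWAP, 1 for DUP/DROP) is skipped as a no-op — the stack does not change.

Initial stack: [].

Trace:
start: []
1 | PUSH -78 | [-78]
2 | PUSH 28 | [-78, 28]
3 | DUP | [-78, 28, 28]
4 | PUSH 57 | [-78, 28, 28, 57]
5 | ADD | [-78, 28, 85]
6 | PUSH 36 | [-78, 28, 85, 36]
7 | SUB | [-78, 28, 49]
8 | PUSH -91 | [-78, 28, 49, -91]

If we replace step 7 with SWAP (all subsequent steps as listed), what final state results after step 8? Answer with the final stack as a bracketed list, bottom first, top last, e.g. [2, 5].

[-78, 28, 36, 85, -91]

(re-executing from step 7 with the substitution; state before step 7: [-78, 28, 85, 36])
7 | SWAP | [-78, 28, 36, 85]
8 | PUSH -91 | [-78, 28, 36, 85, -91]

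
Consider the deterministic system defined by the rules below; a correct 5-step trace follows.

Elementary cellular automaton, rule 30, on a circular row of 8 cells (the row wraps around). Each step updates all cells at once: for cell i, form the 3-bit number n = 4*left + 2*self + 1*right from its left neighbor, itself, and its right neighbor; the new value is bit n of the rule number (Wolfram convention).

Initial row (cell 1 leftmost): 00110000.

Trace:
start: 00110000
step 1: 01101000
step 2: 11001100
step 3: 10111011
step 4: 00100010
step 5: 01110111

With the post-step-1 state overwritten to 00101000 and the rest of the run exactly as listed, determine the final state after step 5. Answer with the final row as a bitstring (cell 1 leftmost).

10100010

state after step 1 := 00101000
step 2: 01101100
step 3: 11001010
step 4: 10111010
step 5: 10100010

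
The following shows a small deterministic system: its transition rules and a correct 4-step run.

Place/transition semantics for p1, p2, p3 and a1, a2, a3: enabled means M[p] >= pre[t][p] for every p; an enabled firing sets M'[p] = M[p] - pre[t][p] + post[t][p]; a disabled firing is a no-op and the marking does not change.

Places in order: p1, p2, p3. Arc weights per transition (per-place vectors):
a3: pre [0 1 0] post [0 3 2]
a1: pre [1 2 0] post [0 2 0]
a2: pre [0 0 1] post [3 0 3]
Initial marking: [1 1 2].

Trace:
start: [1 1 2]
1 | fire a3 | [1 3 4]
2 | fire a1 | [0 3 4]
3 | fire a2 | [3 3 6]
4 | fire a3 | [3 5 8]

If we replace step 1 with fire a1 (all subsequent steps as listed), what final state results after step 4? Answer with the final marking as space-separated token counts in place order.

4 3 6

(re-executing from step 1 with the substitution; state before step 1: [1 1 2])
1 | fire a1 | [1 1 2]
2 | fire a1 | [1 1 2]
3 | fire a2 | [4 1 4]
4 | fire a3 | [4 3 6]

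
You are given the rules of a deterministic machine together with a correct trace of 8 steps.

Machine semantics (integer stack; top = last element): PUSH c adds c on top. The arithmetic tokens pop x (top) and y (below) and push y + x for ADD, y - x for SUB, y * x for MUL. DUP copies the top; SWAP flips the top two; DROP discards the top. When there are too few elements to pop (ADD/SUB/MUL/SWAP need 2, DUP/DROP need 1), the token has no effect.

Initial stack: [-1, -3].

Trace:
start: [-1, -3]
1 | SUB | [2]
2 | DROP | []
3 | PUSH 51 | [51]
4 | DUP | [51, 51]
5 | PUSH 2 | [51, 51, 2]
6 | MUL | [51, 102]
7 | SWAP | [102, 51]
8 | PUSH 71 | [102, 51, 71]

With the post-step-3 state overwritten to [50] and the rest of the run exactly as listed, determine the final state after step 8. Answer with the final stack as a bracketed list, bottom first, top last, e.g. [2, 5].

state after step 3 := [50]
4 | DUP | [50, 50]
5 | PUSH 2 | [50, 50, 2]
6 | MUL | [50, 100]
7 | SWAP | [100, 50]
8 | PUSH 71 | [100, 50, 71]

[100, 50, 71]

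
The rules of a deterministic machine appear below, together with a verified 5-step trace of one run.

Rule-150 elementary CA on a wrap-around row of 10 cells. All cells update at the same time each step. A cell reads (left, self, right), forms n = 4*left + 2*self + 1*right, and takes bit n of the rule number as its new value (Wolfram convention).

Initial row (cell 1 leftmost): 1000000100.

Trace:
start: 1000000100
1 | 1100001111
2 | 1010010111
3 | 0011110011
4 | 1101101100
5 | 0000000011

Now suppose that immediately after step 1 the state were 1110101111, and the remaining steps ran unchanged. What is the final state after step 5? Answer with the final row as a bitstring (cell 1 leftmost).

state after step 1 := 1110101111
2 | 1100100111
3 | 1011111011
4 | 0001110001
5 | 1010101011

1010101011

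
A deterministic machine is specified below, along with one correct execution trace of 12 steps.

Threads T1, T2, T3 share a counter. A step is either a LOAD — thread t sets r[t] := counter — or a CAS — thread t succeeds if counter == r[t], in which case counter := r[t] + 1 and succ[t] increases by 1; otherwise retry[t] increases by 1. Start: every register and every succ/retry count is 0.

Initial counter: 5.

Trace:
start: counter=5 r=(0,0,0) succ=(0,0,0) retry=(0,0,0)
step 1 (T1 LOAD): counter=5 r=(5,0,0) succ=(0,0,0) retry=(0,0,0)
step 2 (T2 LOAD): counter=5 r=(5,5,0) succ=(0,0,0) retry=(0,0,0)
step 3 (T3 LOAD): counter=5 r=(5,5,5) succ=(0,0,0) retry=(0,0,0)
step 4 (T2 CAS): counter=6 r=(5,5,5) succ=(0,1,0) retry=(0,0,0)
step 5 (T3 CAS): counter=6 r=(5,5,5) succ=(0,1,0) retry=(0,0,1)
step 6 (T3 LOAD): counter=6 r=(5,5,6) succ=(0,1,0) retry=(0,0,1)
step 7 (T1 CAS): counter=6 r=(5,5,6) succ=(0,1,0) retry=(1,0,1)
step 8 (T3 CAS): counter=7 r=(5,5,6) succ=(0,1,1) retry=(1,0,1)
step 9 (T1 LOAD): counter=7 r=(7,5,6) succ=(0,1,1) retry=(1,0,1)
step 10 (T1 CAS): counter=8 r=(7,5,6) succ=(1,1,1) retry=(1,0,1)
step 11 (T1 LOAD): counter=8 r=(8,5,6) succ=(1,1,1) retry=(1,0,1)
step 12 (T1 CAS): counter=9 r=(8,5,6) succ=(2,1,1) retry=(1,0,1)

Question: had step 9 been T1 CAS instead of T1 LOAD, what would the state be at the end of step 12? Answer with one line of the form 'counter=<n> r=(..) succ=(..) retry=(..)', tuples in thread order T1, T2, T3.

counter=8 r=(7,5,6) succ=(1,1,1) retry=(3,0,1)

(re-executing from step 9 with the substitution; state before step 9: counter=7 r=(5,5,6) succ=(0,1,1) retry=(1,0,1))
step 9 (T1 CAS): counter=7 r=(5,5,6) succ=(0,1,1) retry=(2,0,1)
step 10 (T1 CAS): counter=7 r=(5,5,6) succ=(0,1,1) retry=(3,0,1)
step 11 (T1 LOAD): counter=7 r=(7,5,6) succ=(0,1,1) retry=(3,0,1)
step 12 (T1 CAS): counter=8 r=(7,5,6) succ=(1,1,1) retry=(3,0,1)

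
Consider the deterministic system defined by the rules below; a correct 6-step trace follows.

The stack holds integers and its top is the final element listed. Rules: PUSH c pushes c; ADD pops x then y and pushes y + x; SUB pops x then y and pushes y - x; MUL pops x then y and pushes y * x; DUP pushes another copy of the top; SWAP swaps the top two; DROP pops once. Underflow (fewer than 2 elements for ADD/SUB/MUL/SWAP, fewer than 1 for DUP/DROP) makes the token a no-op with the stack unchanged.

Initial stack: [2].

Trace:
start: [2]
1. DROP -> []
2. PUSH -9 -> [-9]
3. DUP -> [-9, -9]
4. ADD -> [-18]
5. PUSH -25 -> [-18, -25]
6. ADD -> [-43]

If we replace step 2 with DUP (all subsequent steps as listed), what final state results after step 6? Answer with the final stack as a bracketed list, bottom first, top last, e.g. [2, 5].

(re-executing from step 2 with the substitution; state before step 2: [])
2. DUP -> []
3. DUP -> []
4. ADD -> []
5. PUSH -25 -> [-25]
6. ADD -> [-25]

[-25]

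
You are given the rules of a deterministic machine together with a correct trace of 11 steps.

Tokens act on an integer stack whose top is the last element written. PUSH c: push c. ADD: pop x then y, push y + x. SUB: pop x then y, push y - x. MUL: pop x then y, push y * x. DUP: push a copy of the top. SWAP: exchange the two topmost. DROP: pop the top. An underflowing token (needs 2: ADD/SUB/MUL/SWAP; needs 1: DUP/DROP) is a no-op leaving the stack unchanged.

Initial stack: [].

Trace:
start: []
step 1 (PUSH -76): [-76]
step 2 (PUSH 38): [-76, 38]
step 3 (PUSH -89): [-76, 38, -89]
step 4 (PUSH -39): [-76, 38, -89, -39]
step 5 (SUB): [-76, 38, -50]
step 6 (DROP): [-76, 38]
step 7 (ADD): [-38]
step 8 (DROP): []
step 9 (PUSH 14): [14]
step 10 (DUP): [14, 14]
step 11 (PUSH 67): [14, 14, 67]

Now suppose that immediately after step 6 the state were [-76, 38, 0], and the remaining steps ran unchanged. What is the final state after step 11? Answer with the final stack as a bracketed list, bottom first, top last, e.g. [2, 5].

[-76, 14, 14, 67]

state after step 6 := [-76, 38, 0]
step 7 (ADD): [-76, 38]
step 8 (DROP): [-76]
step 9 (PUSH 14): [-76, 14]
step 10 (DUP): [-76, 14, 14]
step 11 (PUSH 67): [-76, 14, 14, 67]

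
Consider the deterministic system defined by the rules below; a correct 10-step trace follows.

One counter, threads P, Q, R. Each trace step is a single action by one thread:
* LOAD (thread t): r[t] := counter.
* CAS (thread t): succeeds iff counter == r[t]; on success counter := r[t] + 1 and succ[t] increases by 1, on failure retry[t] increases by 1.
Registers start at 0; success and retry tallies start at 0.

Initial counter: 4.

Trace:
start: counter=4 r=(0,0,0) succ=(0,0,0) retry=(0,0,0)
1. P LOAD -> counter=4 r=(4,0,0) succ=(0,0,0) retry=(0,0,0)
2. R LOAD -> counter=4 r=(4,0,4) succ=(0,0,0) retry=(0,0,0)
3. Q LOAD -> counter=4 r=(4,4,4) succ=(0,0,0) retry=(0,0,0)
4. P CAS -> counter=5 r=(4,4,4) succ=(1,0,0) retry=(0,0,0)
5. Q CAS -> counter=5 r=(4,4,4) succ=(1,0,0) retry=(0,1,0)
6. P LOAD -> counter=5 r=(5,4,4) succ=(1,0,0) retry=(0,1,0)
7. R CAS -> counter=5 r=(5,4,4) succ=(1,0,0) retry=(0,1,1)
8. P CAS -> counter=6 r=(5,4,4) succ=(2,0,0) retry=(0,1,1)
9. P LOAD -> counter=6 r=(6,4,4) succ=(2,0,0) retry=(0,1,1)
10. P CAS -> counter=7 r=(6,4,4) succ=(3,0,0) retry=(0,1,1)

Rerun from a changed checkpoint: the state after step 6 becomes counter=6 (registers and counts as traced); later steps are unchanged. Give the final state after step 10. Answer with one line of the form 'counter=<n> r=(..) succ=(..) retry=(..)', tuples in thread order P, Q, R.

counter=7 r=(6,4,4) succ=(2,0,0) retry=(1,1,1)

state after step 6 := counter=6 r=(5,4,4) succ=(1,0,0) retry=(0,1,0)
7. R CAS -> counter=6 r=(5,4,4) succ=(1,0,0) retry=(0,1,1)
8. P CAS -> counter=6 r=(5,4,4) succ=(1,0,0) retry=(1,1,1)
9. P LOAD -> counter=6 r=(6,4,4) succ=(1,0,0) retry=(1,1,1)
10. P CAS -> counter=7 r=(6,4,4) succ=(2,0,0) retry=(1,1,1)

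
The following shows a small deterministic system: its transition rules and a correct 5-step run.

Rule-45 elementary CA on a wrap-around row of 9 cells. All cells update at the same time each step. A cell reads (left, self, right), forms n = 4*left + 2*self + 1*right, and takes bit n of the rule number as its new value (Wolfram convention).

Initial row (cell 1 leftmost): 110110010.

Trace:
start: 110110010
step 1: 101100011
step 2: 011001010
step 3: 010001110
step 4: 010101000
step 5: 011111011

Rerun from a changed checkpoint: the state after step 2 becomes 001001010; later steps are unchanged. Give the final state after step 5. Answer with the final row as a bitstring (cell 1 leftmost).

000001001

state after step 2 := 001001010
step 3: 101001110
step 4: 111001001
step 5: 000001001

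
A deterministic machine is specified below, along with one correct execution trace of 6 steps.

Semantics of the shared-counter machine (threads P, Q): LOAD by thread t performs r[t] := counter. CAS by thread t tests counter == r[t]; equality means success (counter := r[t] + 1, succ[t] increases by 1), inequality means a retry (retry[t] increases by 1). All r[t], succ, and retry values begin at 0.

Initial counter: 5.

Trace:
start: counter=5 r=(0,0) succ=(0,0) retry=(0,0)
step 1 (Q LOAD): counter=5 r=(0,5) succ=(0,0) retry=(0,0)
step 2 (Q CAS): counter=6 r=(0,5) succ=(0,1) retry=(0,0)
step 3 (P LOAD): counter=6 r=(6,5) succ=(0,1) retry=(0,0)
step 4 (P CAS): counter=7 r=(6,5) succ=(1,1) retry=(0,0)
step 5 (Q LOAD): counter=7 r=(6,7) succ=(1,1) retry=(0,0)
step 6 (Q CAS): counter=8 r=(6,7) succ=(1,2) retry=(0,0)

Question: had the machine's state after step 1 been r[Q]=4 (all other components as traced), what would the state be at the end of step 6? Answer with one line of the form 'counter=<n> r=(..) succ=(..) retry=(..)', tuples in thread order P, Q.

counter=7 r=(5,6) succ=(1,1) retry=(0,1)

state after step 1 := counter=5 r=(0,4) succ=(0,0) retry=(0,0)
step 2 (Q CAS): counter=5 r=(0,4) succ=(0,0) retry=(0,1)
step 3 (P LOAD): counter=5 r=(5,4) succ=(0,0) retry=(0,1)
step 4 (P CAS): counter=6 r=(5,4) succ=(1,0) retry=(0,1)
step 5 (Q LOAD): counter=6 r=(5,6) succ=(1,0) retry=(0,1)
step 6 (Q CAS): counter=7 r=(5,6) succ=(1,1) retry=(0,1)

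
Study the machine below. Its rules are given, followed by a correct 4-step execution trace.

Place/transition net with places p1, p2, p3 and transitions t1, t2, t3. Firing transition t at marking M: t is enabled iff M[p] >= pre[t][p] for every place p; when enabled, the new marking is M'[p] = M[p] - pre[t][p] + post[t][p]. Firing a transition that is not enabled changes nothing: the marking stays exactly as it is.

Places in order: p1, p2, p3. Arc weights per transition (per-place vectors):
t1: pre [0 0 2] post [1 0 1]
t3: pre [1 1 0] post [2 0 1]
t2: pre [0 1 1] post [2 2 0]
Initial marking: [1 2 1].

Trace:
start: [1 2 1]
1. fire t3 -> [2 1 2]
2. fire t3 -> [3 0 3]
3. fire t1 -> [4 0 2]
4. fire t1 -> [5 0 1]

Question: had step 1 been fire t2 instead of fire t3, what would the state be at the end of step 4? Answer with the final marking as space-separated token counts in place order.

(re-executing from step 1 with the substitution; state before step 1: [1 2 1])
1. fire t2 -> [3 3 0]
2. fire t3 -> [4 2 1]
3. fire t1 -> [4 2 1]
4. fire t1 -> [4 2 1]

4 2 1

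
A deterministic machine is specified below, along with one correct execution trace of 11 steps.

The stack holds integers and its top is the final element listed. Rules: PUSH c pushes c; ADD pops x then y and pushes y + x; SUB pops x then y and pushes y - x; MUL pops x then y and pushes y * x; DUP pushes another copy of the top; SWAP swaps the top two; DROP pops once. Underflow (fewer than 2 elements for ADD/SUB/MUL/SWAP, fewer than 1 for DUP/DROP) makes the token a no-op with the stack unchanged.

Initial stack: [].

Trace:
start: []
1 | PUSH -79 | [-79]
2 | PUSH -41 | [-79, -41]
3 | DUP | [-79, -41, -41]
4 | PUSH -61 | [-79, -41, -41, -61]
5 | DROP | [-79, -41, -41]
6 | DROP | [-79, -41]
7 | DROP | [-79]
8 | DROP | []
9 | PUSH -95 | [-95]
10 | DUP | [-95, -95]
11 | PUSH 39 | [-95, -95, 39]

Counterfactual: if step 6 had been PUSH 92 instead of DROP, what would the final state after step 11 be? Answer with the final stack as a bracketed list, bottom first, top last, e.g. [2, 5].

(re-executing from step 6 with the substitution; state before step 6: [-79, -41, -41])
6 | PUSH 92 | [-79, -41, -41, 92]
7 | DROP | [-79, -41, -41]
8 | DROP | [-79, -41]
9 | PUSH -95 | [-79, -41, -95]
10 | DUP | [-79, -41, -95, -95]
11 | PUSH 39 | [-79, -41, -95, -95, 39]

[-79, -41, -95, -95, 39]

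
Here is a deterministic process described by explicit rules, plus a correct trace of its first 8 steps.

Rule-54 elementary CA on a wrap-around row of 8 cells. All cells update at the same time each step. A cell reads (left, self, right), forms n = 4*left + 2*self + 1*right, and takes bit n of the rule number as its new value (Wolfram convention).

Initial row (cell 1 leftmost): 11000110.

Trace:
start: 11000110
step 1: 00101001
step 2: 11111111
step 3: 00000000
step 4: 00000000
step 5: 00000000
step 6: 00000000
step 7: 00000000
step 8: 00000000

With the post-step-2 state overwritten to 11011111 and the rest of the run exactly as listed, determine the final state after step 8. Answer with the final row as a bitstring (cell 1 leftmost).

state after step 2 := 11011111
step 3: 00100000
step 4: 01110000
step 5: 10001000
step 6: 11011101
step 7: 00100010
step 8: 01110111

01110111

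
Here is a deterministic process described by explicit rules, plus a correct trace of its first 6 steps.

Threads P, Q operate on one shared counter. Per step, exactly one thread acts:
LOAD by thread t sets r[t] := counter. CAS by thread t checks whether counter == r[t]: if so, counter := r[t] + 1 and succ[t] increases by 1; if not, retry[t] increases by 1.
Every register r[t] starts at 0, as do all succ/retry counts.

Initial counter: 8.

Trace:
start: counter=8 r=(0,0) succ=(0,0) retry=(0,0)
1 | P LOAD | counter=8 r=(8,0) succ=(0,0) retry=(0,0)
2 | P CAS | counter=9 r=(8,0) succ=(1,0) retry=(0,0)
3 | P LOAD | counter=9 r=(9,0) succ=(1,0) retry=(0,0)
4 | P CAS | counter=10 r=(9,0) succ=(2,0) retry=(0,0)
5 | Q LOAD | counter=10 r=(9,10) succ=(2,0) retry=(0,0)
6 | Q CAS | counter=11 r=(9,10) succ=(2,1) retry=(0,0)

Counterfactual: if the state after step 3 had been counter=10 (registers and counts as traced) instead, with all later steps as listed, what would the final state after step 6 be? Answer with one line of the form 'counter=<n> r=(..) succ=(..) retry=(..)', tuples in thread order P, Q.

counter=11 r=(9,10) succ=(1,1) retry=(1,0)

state after step 3 := counter=10 r=(9,0) succ=(1,0) retry=(0,0)
4 | P CAS | counter=10 r=(9,0) succ=(1,0) retry=(1,0)
5 | Q LOAD | counter=10 r=(9,10) succ=(1,0) retry=(1,0)
6 | Q CAS | counter=11 r=(9,10) succ=(1,1) retry=(1,0)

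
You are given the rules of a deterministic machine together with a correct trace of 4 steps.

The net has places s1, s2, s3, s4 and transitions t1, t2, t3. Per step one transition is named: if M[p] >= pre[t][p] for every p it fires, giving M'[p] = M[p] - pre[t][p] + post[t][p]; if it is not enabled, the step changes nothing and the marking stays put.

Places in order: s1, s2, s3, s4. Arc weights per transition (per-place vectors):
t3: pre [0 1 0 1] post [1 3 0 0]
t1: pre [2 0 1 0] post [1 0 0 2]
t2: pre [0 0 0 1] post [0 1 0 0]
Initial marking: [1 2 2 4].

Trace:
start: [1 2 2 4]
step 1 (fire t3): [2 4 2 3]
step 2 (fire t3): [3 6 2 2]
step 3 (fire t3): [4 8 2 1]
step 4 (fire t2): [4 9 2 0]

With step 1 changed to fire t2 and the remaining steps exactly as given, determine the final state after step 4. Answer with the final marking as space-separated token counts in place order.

(re-executing from step 1 with the substitution; state before step 1: [1 2 2 4])
step 1 (fire t2): [1 3 2 3]
step 2 (fire t3): [2 5 2 2]
step 3 (fire t3): [3 7 2 1]
step 4 (fire t2): [3 8 2 0]

3 8 2 0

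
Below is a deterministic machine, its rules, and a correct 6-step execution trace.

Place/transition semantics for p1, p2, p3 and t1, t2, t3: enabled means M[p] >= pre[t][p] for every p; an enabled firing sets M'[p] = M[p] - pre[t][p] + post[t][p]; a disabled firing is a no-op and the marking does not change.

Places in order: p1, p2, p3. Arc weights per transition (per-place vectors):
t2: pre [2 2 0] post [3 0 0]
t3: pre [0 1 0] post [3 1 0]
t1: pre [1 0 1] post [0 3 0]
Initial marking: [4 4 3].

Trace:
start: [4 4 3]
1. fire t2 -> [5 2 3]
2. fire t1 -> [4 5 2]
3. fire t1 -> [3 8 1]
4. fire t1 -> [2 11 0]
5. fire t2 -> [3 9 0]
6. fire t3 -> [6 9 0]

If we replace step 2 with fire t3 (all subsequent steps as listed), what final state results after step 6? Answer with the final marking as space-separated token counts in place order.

10 6 1

(re-executing from step 2 with the substitution; state before step 2: [5 2 3])
2. fire t3 -> [8 2 3]
3. fire t1 -> [7 5 2]
4. fire t1 -> [6 8 1]
5. fire t2 -> [7 6 1]
6. fire t3 -> [10 6 1]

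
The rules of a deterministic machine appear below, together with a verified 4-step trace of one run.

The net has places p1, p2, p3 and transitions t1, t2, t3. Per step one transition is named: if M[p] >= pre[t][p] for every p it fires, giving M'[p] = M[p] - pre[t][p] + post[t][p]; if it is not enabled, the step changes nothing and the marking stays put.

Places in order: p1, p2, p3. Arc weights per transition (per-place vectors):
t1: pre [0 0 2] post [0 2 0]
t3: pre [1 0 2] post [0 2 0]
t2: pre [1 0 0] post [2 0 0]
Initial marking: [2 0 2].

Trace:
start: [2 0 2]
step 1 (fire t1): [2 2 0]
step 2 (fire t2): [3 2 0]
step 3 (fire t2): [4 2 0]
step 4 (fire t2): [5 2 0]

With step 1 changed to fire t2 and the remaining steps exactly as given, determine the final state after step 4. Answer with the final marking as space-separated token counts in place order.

(re-executing from step 1 with the substitution; state before step 1: [2 0 2])
step 1 (fire t2): [3 0 2]
step 2 (fire t2): [4 0 2]
step 3 (fire t2): [5 0 2]
step 4 (fire t2): [6 0 2]

6 0 2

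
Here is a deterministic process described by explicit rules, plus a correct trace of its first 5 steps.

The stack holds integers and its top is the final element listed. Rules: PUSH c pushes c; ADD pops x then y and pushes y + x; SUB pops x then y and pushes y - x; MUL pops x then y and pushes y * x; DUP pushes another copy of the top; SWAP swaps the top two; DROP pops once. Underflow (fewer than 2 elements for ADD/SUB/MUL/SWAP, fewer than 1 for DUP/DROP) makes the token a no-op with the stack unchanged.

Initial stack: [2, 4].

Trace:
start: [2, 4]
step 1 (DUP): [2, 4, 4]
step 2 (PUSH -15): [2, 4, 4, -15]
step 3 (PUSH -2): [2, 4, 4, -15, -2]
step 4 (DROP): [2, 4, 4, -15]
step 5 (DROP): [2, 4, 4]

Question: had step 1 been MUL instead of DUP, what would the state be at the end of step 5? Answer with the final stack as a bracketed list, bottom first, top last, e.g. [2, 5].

[8]

(re-executing from step 1 with the substitution; state before step 1: [2, 4])
step 1 (MUL): [8]
step 2 (PUSH -15): [8, -15]
step 3 (PUSH -2): [8, -15, -2]
step 4 (DROP): [8, -15]
step 5 (DROP): [8]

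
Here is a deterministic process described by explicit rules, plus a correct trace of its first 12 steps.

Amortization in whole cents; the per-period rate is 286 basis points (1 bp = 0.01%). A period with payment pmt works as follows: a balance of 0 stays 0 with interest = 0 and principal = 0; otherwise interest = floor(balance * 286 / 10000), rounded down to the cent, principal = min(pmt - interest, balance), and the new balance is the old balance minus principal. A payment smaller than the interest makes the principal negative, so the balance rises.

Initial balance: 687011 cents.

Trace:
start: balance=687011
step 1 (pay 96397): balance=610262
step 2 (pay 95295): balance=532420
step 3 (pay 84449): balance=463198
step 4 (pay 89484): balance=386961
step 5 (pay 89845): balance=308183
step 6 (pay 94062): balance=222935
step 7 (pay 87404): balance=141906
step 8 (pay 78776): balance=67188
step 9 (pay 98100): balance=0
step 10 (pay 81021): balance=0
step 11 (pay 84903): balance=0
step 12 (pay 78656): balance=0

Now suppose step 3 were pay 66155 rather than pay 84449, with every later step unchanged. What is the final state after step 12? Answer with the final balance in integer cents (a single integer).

(re-executing from step 3 with the substitution; state before step 3: balance=532420)
step 3 (pay 66155): balance=481492
step 4 (pay 89484): balance=405778
step 5 (pay 89845): balance=327538
step 6 (pay 94062): balance=242843
step 7 (pay 87404): balance=162384
step 8 (pay 78776): balance=88252
step 9 (pay 98100): balance=0
step 10 (pay 81021): balance=0
step 11 (pay 84903): balance=0
step 12 (pay 78656): balance=0

0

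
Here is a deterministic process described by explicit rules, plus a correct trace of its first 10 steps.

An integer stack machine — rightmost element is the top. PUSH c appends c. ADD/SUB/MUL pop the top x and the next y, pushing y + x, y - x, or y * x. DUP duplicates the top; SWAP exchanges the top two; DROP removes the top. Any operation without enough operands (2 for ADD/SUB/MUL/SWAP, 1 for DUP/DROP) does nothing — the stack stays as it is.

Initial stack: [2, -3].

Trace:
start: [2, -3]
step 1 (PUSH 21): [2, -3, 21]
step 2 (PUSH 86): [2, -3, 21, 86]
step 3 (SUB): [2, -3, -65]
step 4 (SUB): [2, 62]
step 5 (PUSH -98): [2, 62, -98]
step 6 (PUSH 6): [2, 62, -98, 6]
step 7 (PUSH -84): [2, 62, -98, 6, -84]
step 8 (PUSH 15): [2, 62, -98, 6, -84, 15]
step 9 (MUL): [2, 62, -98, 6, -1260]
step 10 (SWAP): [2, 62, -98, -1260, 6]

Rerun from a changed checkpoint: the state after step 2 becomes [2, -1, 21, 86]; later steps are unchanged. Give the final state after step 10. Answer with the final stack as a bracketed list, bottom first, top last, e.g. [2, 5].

[2, 64, -98, -1260, 6]

state after step 2 := [2, -1, 21, 86]
step 3 (SUB): [2, -1, -65]
step 4 (SUB): [2, 64]
step 5 (PUSH -98): [2, 64, -98]
step 6 (PUSH 6): [2, 64, -98, 6]
step 7 (PUSH -84): [2, 64, -98, 6, -84]
step 8 (PUSH 15): [2, 64, -98, 6, -84, 15]
step 9 (MUL): [2, 64, -98, 6, -1260]
step 10 (SWAP): [2, 64, -98, -1260, 6]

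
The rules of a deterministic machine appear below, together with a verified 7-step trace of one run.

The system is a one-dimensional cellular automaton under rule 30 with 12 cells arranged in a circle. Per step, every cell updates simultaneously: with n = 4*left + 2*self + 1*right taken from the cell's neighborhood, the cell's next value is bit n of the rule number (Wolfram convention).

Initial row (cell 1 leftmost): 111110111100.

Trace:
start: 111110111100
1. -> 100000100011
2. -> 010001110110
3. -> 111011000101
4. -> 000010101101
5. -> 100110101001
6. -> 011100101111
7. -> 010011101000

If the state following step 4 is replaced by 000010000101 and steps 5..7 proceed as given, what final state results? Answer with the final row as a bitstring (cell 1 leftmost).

state after step 4 := 000010000101
5. -> 100111001101
6. -> 011100111001
7. -> 010011100111

010011100111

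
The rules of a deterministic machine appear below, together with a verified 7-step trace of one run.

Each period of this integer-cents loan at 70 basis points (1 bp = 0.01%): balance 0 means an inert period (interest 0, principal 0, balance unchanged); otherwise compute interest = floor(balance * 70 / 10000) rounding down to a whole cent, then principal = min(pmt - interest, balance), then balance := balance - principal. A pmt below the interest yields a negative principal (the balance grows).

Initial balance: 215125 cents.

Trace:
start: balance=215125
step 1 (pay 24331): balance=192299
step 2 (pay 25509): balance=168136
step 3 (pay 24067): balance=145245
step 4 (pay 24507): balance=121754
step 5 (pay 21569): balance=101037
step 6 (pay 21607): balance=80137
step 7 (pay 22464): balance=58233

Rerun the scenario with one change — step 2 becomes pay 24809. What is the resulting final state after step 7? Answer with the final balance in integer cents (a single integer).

(re-executing from step 2 with the substitution; state before step 2: balance=192299)
step 2 (pay 24809): balance=168836
step 3 (pay 24067): balance=145950
step 4 (pay 24507): balance=122464
step 5 (pay 21569): balance=101752
step 6 (pay 21607): balance=80857
step 7 (pay 22464): balance=58958

58958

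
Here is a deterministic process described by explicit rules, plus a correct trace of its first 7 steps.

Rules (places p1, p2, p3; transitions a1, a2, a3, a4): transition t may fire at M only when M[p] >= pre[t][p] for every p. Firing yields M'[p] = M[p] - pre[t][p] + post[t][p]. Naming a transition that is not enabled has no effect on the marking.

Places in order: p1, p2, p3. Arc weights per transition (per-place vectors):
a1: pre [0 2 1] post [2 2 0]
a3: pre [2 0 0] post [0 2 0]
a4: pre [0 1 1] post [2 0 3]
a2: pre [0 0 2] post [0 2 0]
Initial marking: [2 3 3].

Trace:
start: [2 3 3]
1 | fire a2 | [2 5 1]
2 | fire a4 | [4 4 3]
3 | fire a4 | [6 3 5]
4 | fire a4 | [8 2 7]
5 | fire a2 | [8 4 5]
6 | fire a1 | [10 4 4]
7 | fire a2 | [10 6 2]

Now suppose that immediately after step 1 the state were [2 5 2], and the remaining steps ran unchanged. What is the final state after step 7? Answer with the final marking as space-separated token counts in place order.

10 6 3

state after step 1 := [2 5 2]
2 | fire a4 | [4 4 4]
3 | fire a4 | [6 3 6]
4 | fire a4 | [8 2 8]
5 | fire a2 | [8 4 6]
6 | fire a1 | [10 4 5]
7 | fire a2 | [10 6 3]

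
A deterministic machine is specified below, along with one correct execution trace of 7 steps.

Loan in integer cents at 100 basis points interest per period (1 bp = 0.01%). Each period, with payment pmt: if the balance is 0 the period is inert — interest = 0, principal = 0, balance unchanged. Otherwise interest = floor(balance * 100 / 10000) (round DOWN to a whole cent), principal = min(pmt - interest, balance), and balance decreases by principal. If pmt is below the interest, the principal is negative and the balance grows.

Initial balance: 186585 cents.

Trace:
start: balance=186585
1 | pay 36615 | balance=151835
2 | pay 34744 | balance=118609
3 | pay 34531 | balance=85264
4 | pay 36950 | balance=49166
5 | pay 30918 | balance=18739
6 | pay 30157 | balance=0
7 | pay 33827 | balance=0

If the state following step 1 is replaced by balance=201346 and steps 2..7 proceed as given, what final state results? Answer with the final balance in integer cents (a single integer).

state after step 1 := balance=201346
2 | pay 34744 | balance=168615
3 | pay 34531 | balance=135770
4 | pay 36950 | balance=100177
5 | pay 30918 | balance=70260
6 | pay 30157 | balance=40805
7 | pay 33827 | balance=7386

7386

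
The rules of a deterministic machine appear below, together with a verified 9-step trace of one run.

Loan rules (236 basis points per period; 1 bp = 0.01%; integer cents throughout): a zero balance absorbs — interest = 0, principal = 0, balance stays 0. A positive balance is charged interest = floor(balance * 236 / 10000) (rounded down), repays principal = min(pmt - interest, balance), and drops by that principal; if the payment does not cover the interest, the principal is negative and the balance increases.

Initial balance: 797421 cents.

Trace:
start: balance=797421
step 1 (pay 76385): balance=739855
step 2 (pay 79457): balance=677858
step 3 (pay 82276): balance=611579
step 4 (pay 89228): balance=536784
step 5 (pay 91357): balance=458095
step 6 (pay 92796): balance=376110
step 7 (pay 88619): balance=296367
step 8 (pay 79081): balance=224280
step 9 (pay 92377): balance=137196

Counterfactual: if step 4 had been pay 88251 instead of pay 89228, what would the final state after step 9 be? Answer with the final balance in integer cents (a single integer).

(re-executing from step 4 with the substitution; state before step 4: balance=611579)
step 4 (pay 88251): balance=537761
step 5 (pay 91357): balance=459095
step 6 (pay 92796): balance=377133
step 7 (pay 88619): balance=297414
step 8 (pay 79081): balance=225351
step 9 (pay 92377): balance=138292

138292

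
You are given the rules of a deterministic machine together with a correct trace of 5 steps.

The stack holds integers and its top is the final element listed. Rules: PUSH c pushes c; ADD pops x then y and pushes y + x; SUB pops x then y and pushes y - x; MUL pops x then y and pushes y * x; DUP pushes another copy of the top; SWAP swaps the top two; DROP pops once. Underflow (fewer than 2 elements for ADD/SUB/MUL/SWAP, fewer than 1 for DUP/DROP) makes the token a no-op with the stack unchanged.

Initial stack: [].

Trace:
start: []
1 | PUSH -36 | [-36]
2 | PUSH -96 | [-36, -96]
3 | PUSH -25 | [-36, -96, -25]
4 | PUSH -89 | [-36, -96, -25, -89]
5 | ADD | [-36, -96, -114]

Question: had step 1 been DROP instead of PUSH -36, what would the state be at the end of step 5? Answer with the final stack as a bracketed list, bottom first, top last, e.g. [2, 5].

[-96, -114]

(re-executing from step 1 with the substitution; state before step 1: [])
1 | DROP | []
2 | PUSH -96 | [-96]
3 | PUSH -25 | [-96, -25]
4 | PUSH -89 | [-96, -25, -89]
5 | ADD | [-96, -114]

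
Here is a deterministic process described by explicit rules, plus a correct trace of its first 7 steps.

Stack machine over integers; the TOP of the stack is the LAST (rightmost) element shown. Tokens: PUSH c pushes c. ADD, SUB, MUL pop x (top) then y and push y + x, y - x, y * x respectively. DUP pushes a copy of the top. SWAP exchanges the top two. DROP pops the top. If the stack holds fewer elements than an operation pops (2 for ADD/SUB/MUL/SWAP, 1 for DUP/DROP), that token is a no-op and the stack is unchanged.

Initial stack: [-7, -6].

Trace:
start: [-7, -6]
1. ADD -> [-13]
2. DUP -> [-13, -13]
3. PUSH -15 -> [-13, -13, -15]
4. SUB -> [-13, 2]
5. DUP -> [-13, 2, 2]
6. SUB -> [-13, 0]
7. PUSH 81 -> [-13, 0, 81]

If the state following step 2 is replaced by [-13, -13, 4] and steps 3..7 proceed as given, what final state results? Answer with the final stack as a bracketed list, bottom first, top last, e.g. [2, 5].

state after step 2 := [-13, -13, 4]
3. PUSH -15 -> [-13, -13, 4, -15]
4. SUB -> [-13, -13, 19]
5. DUP -> [-13, -13, 19, 19]
6. SUB -> [-13, -13, 0]
7. PUSH 81 -> [-13, -13, 0, 81]

[-13, -13, 0, 81]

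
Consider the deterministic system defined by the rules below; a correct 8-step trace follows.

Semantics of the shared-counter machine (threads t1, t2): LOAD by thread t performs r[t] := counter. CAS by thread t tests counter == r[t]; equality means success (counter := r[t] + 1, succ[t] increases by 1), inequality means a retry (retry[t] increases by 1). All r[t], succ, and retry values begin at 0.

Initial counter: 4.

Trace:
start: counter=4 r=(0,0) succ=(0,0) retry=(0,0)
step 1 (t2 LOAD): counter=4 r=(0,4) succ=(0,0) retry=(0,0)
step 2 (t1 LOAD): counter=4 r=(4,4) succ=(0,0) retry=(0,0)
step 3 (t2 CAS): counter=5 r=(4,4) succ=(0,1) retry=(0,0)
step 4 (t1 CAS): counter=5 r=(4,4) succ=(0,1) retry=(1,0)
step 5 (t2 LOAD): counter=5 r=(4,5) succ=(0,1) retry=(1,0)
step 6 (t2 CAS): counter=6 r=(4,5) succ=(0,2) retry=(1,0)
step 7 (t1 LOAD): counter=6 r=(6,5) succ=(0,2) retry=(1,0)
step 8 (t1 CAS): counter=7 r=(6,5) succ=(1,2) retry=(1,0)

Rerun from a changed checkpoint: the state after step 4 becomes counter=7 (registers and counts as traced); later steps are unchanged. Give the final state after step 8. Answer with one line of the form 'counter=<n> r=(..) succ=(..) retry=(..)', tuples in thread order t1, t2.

counter=9 r=(8,7) succ=(1,2) retry=(1,0)

state after step 4 := counter=7 r=(4,4) succ=(0,1) retry=(1,0)
step 5 (t2 LOAD): counter=7 r=(4,7) succ=(0,1) retry=(1,0)
step 6 (t2 CAS): counter=8 r=(4,7) succ=(0,2) retry=(1,0)
step 7 (t1 LOAD): counter=8 r=(8,7) succ=(0,2) retry=(1,0)
step 8 (t1 CAS): counter=9 r=(8,7) succ=(1,2) retry=(1,0)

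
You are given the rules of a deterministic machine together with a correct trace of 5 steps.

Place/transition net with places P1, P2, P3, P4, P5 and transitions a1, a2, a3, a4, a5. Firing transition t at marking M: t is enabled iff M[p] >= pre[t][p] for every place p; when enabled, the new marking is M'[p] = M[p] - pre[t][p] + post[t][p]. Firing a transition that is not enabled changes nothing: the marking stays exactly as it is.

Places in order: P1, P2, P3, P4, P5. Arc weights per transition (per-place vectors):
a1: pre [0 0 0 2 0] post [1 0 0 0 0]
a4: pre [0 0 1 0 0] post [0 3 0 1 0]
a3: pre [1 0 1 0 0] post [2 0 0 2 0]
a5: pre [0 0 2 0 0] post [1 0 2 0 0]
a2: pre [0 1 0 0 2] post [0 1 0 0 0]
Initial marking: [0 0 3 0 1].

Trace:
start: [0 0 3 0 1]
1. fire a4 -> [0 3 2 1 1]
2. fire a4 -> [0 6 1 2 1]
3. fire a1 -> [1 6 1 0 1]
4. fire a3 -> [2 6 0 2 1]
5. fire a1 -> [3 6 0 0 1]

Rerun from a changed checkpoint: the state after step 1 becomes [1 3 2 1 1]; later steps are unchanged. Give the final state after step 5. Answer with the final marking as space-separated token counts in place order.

state after step 1 := [1 3 2 1 1]
2. fire a4 -> [1 6 1 2 1]
3. fire a1 -> [2 6 1 0 1]
4. fire a3 -> [3 6 0 2 1]
5. fire a1 -> [4 6 0 0 1]

4 6 0 0 1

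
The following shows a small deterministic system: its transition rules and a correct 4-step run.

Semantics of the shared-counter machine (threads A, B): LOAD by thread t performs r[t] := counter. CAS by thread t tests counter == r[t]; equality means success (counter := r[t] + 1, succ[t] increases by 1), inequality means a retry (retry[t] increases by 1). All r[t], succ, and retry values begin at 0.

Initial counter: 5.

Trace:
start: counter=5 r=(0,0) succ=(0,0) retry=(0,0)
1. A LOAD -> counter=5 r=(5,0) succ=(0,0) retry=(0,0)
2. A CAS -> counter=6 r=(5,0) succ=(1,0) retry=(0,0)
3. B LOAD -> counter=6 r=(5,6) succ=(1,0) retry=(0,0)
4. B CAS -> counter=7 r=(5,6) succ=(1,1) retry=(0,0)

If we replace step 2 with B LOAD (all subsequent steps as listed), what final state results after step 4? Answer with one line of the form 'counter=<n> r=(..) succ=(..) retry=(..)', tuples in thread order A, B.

counter=6 r=(5,5) succ=(0,1) retry=(0,0)

(re-executing from step 2 with the substitution; state before step 2: counter=5 r=(5,0) succ=(0,0) retry=(0,0))
2. B LOAD -> counter=5 r=(5,5) succ=(0,0) retry=(0,0)
3. B LOAD -> counter=5 r=(5,5) succ=(0,0) retry=(0,0)
4. B CAS -> counter=6 r=(5,5) succ=(0,1) retry=(0,0)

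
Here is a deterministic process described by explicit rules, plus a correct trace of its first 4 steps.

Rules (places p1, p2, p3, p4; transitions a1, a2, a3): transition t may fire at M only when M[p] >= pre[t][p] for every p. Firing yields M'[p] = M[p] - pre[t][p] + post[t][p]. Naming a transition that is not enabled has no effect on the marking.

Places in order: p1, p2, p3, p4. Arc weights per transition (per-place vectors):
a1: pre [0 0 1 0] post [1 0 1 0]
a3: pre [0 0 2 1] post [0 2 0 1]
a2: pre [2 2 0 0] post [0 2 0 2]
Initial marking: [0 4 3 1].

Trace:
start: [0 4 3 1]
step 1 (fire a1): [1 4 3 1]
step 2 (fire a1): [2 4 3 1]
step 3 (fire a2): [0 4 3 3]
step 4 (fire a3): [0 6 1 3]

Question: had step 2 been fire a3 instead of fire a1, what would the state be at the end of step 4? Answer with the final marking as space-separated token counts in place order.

(re-executing from step 2 with the substitution; state before step 2: [1 4 3 1])
step 2 (fire a3): [1 6 1 1]
step 3 (fire a2): [1 6 1 1]
step 4 (fire a3): [1 6 1 1]

1 6 1 1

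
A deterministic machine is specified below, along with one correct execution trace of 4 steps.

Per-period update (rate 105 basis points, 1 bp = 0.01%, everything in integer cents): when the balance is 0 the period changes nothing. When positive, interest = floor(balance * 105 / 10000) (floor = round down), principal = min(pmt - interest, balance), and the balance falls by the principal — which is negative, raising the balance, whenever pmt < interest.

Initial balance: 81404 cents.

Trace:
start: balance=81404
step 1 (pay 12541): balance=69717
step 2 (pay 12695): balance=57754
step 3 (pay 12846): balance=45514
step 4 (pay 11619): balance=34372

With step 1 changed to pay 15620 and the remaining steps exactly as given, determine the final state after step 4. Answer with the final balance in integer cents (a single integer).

31194

(re-executing from step 1 with the substitution; state before step 1: balance=81404)
step 1 (pay 15620): balance=66638
step 2 (pay 12695): balance=54642
step 3 (pay 12846): balance=42369
step 4 (pay 11619): balance=31194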